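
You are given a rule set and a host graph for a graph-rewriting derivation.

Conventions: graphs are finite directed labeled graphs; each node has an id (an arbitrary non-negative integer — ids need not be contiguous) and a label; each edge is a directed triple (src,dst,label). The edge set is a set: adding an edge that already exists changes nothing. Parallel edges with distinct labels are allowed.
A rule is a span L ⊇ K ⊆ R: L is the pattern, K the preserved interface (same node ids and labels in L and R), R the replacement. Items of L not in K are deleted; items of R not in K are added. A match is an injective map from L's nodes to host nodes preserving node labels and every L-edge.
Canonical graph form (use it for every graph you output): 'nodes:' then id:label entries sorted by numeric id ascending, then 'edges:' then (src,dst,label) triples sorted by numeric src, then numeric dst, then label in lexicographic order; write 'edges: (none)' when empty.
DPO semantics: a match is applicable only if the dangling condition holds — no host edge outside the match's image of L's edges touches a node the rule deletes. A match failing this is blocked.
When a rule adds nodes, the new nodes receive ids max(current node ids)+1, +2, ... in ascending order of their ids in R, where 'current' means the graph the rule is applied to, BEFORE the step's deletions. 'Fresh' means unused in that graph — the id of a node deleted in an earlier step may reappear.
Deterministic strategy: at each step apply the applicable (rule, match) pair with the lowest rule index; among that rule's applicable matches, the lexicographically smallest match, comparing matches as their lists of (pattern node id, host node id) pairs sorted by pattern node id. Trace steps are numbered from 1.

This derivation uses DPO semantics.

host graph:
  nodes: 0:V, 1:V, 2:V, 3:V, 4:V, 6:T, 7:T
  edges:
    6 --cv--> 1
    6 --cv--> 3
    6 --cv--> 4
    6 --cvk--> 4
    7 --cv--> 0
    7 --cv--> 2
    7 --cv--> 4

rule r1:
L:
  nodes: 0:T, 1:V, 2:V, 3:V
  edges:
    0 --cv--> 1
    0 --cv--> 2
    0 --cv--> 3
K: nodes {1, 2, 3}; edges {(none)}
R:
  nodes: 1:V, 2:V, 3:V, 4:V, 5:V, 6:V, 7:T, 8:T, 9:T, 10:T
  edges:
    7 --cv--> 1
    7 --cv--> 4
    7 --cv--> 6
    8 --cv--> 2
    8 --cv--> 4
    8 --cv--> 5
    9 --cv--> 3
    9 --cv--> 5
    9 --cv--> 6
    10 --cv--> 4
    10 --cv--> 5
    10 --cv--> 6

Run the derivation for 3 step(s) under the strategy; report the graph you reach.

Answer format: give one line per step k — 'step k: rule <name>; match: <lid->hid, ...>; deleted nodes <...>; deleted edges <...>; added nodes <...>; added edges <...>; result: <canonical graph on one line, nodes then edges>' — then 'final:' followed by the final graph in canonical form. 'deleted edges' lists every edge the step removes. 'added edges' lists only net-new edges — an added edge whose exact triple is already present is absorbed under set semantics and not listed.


step 1: rule r1; match: 0->7, 1->0, 2->2, 3->4; deleted nodes 7; deleted edges (7,0,cv); (7,2,cv); (7,4,cv); added nodes 8, 9, 10, 11, 12, 13, 14; added edges (11,0,cv); (11,8,cv); (11,10,cv); (12,2,cv); (12,8,cv); (12,9,cv); (13,4,cv); (13,9,cv); (13,10,cv); (14,8,cv); (14,9,cv); (14,10,cv); result: nodes: 0:V, 1:V, 2:V, 3:V, 4:V, 6:T, 8:V, 9:V, 10:V, 11:T, 12:T, 13:T, 14:T edges: (6,1,cv); (6,3,cv); (6,4,cv); (6,4,cvk); (11,0,cv); (11,8,cv); (11,10,cv); (12,2,cv); (12,8,cv); (12,9,cv); (13,4,cv); (13,9,cv); (13,10,cv); (14,8,cv); (14,9,cv); (14,10,cv)
step 2: rule r1; match: 0->11, 1->0, 2->8, 3->10; deleted nodes 11; deleted edges (11,0,cv); (11,8,cv); (11,10,cv); added nodes 15, 16, 17, 18, 19, 20, 21; added edges (18,0,cv); (18,15,cv); (18,17,cv); (19,8,cv); (19,15,cv); (19,16,cv); (20,10,cv); (20,16,cv); (20,17,cv); (21,15,cv); (21,16,cv); (21,17,cv); result: nodes: 0:V, 1:V, 2:V, 3:V, 4:V, 6:T, 8:V, 9:V, 10:V, 12:T, 13:T, 14:T, 15:V, 16:V, 17:V, 18:T, 19:T, 20:T, 21:T edges: (6,1,cv); (6,3,cv); (6,4,cv); (6,4,cvk); (12,2,cv); (12,8,cv); (12,9,cv); (13,4,cv); (13,9,cv); (13,10,cv); (14,8,cv); (14,9,cv); (14,10,cv); (18,0,cv); (18,15,cv); (18,17,cv); (19,8,cv); (19,15,cv); (19,16,cv); (20,10,cv); (20,16,cv); (20,17,cv); (21,15,cv); (21,16,cv); (21,17,cv)
step 3: rule r1; match: 0->12, 1->2, 2->8, 3->9; deleted nodes 12; deleted edges (12,2,cv); (12,8,cv); (12,9,cv); added nodes 22, 23, 24, 25, 26, 27, 28; added edges (25,2,cv); (25,22,cv); (25,24,cv); (26,8,cv); (26,22,cv); (26,23,cv); (27,9,cv); (27,23,cv); (27,24,cv); (28,22,cv); (28,23,cv); (28,24,cv); result: nodes: 0:V, 1:V, 2:V, 3:V, 4:V, 6:T, 8:V, 9:V, 10:V, 13:T, 14:T, 15:V, 16:V, 17:V, 18:T, 19:T, 20:T, 21:T, 22:V, 23:V, 24:V, 25:T, 26:T, 27:T, 28:T edges: (6,1,cv); (6,3,cv); (6,4,cv); (6,4,cvk); (13,4,cv); (13,9,cv); (13,10,cv); (14,8,cv); (14,9,cv); (14,10,cv); (18,0,cv); (18,15,cv); (18,17,cv); (19,8,cv); (19,15,cv); (19,16,cv); (20,10,cv); (20,16,cv); (20,17,cv); (21,15,cv); (21,16,cv); (21,17,cv); (25,2,cv); (25,22,cv); (25,24,cv); (26,8,cv); (26,22,cv); (26,23,cv); (27,9,cv); (27,23,cv); (27,24,cv); (28,22,cv); (28,23,cv); (28,24,cv)
final:
nodes: 0:V, 1:V, 2:V, 3:V, 4:V, 6:T, 8:V, 9:V, 10:V, 13:T, 14:T, 15:V, 16:V, 17:V, 18:T, 19:T, 20:T, 21:T, 22:V, 23:V, 24:V, 25:T, 26:T, 27:T, 28:T
edges: (6,1,cv); (6,3,cv); (6,4,cv); (6,4,cvk); (13,4,cv); (13,9,cv); (13,10,cv); (14,8,cv); (14,9,cv); (14,10,cv); (18,0,cv); (18,15,cv); (18,17,cv); (19,8,cv); (19,15,cv); (19,16,cv); (20,10,cv); (20,16,cv); (20,17,cv); (21,15,cv); (21,16,cv); (21,17,cv); (25,2,cv); (25,22,cv); (25,24,cv); (26,8,cv); (26,22,cv); (26,23,cv); (27,9,cv); (27,23,cv); (27,24,cv); (28,22,cv); (28,23,cv); (28,24,cv)


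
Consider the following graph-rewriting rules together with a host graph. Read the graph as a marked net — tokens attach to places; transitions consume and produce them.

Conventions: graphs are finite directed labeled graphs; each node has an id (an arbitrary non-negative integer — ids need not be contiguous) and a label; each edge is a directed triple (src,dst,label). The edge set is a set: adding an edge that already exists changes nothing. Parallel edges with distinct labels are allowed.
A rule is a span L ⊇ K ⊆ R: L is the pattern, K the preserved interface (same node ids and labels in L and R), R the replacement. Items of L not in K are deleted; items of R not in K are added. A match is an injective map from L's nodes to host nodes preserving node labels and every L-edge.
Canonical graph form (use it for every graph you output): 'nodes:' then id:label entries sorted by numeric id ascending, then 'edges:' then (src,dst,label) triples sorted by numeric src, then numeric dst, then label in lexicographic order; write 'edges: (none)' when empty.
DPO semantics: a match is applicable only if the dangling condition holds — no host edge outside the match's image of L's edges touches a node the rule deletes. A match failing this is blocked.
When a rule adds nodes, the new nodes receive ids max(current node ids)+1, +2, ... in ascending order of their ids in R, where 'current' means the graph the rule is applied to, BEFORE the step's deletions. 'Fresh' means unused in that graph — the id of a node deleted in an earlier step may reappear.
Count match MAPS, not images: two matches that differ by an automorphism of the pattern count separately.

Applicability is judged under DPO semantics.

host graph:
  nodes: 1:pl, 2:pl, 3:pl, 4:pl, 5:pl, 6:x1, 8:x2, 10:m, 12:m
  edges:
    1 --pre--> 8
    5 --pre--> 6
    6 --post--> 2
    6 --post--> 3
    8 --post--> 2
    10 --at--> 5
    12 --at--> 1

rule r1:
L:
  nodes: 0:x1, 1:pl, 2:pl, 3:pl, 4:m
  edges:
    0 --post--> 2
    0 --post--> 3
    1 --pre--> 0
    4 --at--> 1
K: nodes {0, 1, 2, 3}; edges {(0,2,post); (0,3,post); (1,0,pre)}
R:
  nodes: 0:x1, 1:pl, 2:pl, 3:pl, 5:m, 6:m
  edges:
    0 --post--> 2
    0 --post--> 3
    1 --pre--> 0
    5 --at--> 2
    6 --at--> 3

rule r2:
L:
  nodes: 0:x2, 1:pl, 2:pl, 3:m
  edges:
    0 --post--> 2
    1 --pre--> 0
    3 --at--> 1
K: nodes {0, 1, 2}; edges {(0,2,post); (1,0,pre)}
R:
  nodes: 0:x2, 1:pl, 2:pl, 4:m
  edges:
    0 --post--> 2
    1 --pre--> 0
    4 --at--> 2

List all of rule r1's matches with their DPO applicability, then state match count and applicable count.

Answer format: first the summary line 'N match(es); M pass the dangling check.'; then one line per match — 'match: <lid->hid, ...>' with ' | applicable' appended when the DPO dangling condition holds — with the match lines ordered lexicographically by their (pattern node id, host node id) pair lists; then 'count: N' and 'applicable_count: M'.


2 match(es); 2 pass the dangling check.
match: 0->6, 1->5, 2->2, 3->3, 4->10 | applicable
match: 0->6, 1->5, 2->3, 3->2, 4->10 | applicable
count: 2
applicable_count: 2


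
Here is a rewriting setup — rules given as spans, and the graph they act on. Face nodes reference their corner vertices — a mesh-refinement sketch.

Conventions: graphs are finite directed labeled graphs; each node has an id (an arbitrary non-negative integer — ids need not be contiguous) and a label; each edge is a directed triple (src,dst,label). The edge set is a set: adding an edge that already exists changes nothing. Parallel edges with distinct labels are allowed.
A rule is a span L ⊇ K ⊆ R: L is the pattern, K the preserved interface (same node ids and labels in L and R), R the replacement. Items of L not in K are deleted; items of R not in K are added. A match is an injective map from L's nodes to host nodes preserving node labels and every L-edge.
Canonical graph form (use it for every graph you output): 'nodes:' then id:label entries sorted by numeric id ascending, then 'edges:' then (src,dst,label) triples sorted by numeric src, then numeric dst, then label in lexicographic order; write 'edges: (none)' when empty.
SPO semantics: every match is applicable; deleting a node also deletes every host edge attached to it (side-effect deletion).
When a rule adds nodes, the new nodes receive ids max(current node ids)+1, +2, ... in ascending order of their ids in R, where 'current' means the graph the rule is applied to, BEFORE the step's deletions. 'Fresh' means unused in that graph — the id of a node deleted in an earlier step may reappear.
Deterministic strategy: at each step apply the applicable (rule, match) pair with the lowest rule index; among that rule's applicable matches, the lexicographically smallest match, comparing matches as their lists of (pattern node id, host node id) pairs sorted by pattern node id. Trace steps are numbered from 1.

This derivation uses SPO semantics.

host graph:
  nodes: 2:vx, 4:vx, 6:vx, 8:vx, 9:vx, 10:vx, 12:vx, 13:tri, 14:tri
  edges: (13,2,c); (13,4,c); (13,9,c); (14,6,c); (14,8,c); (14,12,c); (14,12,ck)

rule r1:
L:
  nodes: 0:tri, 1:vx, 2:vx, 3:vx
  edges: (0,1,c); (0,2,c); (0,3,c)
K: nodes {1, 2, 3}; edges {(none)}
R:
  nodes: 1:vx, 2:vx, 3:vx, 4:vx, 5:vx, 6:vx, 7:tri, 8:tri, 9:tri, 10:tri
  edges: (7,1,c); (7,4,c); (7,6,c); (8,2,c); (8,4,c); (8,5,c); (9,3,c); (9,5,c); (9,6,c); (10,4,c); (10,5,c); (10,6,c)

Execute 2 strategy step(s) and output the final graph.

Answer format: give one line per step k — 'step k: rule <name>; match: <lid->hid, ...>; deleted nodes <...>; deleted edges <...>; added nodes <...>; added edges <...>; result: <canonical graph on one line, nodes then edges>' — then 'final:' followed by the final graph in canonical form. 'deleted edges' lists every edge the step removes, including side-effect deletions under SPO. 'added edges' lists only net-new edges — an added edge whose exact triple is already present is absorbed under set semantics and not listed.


step 1: rule r1; match: 0->13, 1->2, 2->4, 3->9; deleted nodes 13; deleted edges (13,2,c); (13,4,c); (13,9,c); added nodes 15, 16, 17, 18, 19, 20, 21; added edges (18,2,c); (18,15,c); (18,17,c); (19,4,c); (19,15,c); (19,16,c); (20,9,c); (20,16,c); (20,17,c); (21,15,c); (21,16,c); (21,17,c); result: nodes: 2:vx, 4:vx, 6:vx, 8:vx, 9:vx, 10:vx, 12:vx, 14:tri, 15:vx, 16:vx, 17:vx, 18:tri, 19:tri, 20:tri, 21:tri edges: (14,6,c); (14,8,c); (14,12,c); (14,12,ck); (18,2,c); (18,15,c); (18,17,c); (19,4,c); (19,15,c); (19,16,c); (20,9,c); (20,16,c); (20,17,c); (21,15,c); (21,16,c); (21,17,c)
step 2: rule r1; match: 0->14, 1->6, 2->8, 3->12; deleted nodes 14; deleted edges (14,6,c); (14,8,c); (14,12,c); (14,12,ck); added nodes 22, 23, 24, 25, 26, 27, 28; added edges (25,6,c); (25,22,c); (25,24,c); (26,8,c); (26,22,c); (26,23,c); (27,12,c); (27,23,c); (27,24,c); (28,22,c); (28,23,c); (28,24,c); result: nodes: 2:vx, 4:vx, 6:vx, 8:vx, 9:vx, 10:vx, 12:vx, 15:vx, 16:vx, 17:vx, 18:tri, 19:tri, 20:tri, 21:tri, 22:vx, 23:vx, 24:vx, 25:tri, 26:tri, 27:tri, 28:tri edges: (18,2,c); (18,15,c); (18,17,c); (19,4,c); (19,15,c); (19,16,c); (20,9,c); (20,16,c); (20,17,c); (21,15,c); (21,16,c); (21,17,c); (25,6,c); (25,22,c); (25,24,c); (26,8,c); (26,22,c); (26,23,c); (27,12,c); (27,23,c); (27,24,c); (28,22,c); (28,23,c); (28,24,c)
final:
nodes: 2:vx, 4:vx, 6:vx, 8:vx, 9:vx, 10:vx, 12:vx, 15:vx, 16:vx, 17:vx, 18:tri, 19:tri, 20:tri, 21:tri, 22:vx, 23:vx, 24:vx, 25:tri, 26:tri, 27:tri, 28:tri
edges: (18,2,c); (18,15,c); (18,17,c); (19,4,c); (19,15,c); (19,16,c); (20,9,c); (20,16,c); (20,17,c); (21,15,c); (21,16,c); (21,17,c); (25,6,c); (25,22,c); (25,24,c); (26,8,c); (26,22,c); (26,23,c); (27,12,c); (27,23,c); (27,24,c); (28,22,c); (28,23,c); (28,24,c)


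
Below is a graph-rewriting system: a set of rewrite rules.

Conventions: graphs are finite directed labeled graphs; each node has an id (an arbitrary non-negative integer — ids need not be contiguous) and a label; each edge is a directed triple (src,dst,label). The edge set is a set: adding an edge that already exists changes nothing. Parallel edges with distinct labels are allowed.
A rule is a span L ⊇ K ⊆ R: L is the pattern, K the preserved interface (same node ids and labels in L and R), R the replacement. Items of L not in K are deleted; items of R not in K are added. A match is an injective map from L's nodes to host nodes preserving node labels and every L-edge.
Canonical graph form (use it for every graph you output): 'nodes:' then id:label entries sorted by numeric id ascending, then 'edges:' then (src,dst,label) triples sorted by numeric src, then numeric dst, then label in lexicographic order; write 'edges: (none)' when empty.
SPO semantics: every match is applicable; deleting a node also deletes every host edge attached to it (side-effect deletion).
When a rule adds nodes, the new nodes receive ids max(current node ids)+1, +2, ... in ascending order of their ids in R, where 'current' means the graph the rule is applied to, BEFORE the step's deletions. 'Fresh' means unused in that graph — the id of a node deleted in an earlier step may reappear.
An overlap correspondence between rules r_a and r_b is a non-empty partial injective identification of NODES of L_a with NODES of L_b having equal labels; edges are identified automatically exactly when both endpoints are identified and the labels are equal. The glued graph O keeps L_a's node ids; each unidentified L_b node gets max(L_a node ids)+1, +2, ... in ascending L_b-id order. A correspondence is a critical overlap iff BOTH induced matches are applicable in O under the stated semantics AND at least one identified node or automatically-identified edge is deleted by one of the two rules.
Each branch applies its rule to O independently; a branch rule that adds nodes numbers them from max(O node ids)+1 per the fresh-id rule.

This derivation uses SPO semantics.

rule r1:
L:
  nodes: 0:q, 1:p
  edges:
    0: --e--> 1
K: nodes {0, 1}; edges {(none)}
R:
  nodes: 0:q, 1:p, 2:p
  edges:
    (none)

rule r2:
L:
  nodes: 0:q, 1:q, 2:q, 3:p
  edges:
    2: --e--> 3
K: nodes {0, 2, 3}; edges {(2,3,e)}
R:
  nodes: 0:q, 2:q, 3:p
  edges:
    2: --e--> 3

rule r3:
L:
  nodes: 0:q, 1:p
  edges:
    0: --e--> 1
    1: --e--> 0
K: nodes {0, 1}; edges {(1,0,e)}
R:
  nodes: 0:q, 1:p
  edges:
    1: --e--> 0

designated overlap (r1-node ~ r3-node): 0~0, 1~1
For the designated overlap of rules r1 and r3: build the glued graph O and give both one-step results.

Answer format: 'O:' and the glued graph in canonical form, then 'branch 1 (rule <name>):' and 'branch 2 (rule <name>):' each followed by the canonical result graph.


O:
nodes: 0:q, 1:p
edges: (0,1,e); (1,0,e)
branch 1 (rule r1):
nodes: 0:q, 1:p, 2:p
edges: (1,0,e)
branch 2 (rule r3):
nodes: 0:q, 1:p
edges: (1,0,e)


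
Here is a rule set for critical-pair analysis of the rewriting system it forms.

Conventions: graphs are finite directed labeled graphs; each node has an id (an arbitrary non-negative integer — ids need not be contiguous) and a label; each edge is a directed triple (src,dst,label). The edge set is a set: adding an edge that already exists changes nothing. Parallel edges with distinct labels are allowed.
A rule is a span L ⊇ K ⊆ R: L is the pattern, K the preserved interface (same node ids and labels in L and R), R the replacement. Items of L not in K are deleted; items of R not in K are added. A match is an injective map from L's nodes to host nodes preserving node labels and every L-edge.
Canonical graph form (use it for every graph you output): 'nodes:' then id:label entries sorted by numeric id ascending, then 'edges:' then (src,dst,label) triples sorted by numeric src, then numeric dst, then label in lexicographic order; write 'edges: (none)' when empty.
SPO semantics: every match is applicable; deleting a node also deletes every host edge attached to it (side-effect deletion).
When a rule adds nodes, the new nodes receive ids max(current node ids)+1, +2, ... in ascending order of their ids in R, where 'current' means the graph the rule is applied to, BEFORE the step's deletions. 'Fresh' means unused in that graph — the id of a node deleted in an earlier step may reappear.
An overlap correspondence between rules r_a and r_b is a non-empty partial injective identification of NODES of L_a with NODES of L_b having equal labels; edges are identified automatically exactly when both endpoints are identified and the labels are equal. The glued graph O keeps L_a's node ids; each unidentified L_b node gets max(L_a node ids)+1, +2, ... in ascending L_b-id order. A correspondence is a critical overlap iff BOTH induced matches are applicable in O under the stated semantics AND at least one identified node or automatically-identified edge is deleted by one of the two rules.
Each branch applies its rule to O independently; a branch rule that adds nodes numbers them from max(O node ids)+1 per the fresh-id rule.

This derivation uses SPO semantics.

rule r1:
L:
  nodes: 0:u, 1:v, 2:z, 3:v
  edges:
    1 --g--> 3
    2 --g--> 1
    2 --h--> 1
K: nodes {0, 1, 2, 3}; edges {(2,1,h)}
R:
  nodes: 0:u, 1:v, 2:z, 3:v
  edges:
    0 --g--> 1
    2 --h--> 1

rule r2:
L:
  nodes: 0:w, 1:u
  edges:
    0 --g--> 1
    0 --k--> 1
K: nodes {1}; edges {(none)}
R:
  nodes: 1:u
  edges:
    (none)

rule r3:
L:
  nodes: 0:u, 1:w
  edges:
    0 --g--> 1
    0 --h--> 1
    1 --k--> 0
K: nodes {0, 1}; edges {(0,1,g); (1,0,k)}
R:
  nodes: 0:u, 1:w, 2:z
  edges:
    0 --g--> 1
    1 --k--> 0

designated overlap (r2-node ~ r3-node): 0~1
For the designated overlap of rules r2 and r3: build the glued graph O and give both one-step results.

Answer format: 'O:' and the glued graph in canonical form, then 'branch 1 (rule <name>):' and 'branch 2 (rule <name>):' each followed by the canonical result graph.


O:
nodes: 0:w, 1:u, 2:u
edges: (0,1,g); (0,1,k); (0,2,k); (2,0,g); (2,0,h)
branch 1 (rule r2):
nodes: 1:u, 2:u
edges: (none)
branch 2 (rule r3):
nodes: 0:w, 1:u, 2:u, 3:z
edges: (0,1,g); (0,1,k); (0,2,k); (2,0,g)


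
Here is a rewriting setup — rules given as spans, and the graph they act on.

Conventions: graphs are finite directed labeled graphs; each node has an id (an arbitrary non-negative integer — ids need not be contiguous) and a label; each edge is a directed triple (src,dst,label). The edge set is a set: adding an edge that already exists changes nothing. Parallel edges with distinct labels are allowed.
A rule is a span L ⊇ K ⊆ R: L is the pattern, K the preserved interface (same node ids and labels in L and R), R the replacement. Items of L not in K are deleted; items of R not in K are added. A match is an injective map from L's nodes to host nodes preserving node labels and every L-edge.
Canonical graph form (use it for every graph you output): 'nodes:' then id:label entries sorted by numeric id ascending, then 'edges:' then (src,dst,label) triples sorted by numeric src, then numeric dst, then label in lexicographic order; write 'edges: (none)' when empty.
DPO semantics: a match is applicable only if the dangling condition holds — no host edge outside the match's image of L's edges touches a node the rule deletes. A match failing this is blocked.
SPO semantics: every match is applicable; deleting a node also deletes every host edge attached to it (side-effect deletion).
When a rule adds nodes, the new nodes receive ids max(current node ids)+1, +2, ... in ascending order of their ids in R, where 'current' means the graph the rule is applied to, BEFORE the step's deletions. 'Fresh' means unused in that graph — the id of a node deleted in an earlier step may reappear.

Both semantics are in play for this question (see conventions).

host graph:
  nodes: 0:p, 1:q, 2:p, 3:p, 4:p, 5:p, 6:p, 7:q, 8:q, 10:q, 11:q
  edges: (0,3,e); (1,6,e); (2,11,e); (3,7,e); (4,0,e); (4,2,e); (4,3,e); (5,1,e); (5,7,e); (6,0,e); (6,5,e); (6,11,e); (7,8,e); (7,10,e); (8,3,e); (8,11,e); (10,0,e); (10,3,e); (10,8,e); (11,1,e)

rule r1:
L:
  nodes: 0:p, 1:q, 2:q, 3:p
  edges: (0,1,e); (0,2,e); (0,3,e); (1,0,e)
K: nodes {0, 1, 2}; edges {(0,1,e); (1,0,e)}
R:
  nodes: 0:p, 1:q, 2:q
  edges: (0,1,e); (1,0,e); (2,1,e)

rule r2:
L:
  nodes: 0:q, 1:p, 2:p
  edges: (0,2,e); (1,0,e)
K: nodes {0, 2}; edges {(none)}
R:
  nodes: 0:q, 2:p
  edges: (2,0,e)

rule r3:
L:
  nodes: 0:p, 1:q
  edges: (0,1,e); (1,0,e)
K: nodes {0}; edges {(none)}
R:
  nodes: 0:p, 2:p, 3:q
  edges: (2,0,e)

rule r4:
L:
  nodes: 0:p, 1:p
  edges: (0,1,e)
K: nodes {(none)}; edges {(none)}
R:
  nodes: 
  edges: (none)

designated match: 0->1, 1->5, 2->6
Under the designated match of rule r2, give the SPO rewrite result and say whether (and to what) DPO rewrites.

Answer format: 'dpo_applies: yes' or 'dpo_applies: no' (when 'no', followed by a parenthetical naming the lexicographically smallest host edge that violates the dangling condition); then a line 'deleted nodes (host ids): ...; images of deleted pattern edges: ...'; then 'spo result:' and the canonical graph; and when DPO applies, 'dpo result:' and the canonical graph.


dpo_applies: no
(the rule deletes node 5, which keeps host edge (5,7,e) outside the match image — the dangling condition fails, DPO blocks; SPO proceeds and side-deletes such edges)
deleted nodes (host ids): 5; images of deleted pattern edges: (1,6,e); (5,1,e)
spo result:
nodes: 0:p, 1:q, 2:p, 3:p, 4:p, 6:p, 7:q, 8:q, 10:q, 11:q
edges: (0,3,e); (2,11,e); (3,7,e); (4,0,e); (4,2,e); (4,3,e); (6,0,e); (6,1,e); (6,11,e); (7,8,e); (7,10,e); (8,3,e); (8,11,e); (10,0,e); (10,3,e); (10,8,e); (11,1,e)


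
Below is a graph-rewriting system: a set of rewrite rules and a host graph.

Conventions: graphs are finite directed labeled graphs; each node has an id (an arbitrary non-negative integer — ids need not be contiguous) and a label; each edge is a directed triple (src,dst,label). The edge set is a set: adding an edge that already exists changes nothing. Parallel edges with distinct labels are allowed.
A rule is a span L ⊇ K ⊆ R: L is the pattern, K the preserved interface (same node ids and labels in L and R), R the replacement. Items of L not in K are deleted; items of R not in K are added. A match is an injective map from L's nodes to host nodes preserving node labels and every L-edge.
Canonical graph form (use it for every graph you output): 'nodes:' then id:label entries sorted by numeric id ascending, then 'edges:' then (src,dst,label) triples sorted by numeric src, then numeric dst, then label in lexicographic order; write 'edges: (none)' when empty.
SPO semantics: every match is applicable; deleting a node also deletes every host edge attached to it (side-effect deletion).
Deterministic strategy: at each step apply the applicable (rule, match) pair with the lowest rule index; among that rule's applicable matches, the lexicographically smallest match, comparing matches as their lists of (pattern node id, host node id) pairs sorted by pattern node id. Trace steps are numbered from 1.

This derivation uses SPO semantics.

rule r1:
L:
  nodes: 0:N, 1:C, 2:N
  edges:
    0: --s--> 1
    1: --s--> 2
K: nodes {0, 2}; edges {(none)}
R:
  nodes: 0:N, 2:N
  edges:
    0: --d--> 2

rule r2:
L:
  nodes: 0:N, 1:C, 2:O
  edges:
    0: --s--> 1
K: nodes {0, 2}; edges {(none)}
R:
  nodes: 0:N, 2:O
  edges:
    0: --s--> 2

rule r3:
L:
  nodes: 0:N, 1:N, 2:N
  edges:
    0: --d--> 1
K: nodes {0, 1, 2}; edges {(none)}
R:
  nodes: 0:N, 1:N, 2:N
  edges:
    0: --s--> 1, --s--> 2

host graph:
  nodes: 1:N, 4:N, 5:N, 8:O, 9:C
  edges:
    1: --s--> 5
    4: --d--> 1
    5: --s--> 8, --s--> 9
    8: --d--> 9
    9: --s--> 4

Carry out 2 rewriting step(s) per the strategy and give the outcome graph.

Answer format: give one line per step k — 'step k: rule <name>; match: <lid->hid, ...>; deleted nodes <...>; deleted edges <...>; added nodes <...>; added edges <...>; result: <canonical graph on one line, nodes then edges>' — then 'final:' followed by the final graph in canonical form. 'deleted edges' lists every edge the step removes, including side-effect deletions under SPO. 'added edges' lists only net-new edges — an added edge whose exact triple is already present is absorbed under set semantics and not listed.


step 1: rule r1; match: 0->5, 1->9, 2->4; deleted nodes 9; deleted edges (5,9,s); (8,9,d); (9,4,s); added nodes (none); added edges (5,4,d); result: nodes: 1:N, 4:N, 5:N, 8:O edges: (1,5,s); (4,1,d); (5,4,d); (5,8,s)
step 2: rule r3; match: 0->4, 1->1, 2->5; deleted nodes (none); deleted edges (4,1,d); added nodes (none); added edges (4,1,s); (4,5,s); result: nodes: 1:N, 4:N, 5:N, 8:O edges: (1,5,s); (4,1,s); (4,5,s); (5,4,d); (5,8,s)
final:
nodes: 1:N, 4:N, 5:N, 8:O
edges: (1,5,s); (4,1,s); (4,5,s); (5,4,d); (5,8,s)


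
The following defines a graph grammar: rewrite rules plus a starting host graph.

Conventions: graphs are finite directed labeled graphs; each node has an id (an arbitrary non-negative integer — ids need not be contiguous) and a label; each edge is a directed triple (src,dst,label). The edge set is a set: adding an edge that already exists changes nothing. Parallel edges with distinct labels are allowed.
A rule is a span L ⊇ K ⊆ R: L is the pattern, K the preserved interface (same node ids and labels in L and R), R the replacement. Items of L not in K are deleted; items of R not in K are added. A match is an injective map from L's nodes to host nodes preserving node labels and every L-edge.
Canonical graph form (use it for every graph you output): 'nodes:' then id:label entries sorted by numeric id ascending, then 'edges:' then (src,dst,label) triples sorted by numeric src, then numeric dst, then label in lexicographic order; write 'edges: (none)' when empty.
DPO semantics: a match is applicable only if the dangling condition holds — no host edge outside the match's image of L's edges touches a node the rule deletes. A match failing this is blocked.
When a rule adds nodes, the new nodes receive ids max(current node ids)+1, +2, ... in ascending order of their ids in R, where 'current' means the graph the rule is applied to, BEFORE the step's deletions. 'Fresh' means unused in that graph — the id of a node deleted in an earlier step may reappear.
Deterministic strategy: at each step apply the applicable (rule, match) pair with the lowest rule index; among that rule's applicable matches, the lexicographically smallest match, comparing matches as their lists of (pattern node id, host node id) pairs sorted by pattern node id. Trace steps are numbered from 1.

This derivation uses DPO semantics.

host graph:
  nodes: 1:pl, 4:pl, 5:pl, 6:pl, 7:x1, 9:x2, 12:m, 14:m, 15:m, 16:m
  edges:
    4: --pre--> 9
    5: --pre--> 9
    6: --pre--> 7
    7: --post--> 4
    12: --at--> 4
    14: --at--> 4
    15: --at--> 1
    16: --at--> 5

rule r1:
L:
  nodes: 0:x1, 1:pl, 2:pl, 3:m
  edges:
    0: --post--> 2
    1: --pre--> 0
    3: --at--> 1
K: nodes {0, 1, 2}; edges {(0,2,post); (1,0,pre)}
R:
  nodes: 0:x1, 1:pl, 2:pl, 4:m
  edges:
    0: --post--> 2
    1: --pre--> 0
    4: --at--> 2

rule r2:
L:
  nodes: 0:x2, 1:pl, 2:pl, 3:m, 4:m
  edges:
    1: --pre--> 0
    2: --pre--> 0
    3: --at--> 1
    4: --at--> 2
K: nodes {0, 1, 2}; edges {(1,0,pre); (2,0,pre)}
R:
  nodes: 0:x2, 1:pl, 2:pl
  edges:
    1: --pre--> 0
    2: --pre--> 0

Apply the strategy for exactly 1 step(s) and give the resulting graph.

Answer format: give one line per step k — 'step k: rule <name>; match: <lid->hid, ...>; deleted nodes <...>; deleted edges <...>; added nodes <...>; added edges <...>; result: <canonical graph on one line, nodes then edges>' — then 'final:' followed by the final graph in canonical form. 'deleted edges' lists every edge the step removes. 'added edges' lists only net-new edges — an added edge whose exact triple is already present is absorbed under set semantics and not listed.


step 1: rule r2; match: 0->9, 1->4, 2->5, 3->12, 4->16; deleted nodes 12, 16; deleted edges (12,4,at); (16,5,at); added nodes (none); added edges (none); result: nodes: 1:pl, 4:pl, 5:pl, 6:pl, 7:x1, 9:x2, 14:m, 15:m edges: (4,9,pre); (5,9,pre); (6,7,pre); (7,4,post); (14,4,at); (15,1,at)
final:
nodes: 1:pl, 4:pl, 5:pl, 6:pl, 7:x1, 9:x2, 14:m, 15:m
edges: (4,9,pre); (5,9,pre); (6,7,pre); (7,4,post); (14,4,at); (15,1,at)


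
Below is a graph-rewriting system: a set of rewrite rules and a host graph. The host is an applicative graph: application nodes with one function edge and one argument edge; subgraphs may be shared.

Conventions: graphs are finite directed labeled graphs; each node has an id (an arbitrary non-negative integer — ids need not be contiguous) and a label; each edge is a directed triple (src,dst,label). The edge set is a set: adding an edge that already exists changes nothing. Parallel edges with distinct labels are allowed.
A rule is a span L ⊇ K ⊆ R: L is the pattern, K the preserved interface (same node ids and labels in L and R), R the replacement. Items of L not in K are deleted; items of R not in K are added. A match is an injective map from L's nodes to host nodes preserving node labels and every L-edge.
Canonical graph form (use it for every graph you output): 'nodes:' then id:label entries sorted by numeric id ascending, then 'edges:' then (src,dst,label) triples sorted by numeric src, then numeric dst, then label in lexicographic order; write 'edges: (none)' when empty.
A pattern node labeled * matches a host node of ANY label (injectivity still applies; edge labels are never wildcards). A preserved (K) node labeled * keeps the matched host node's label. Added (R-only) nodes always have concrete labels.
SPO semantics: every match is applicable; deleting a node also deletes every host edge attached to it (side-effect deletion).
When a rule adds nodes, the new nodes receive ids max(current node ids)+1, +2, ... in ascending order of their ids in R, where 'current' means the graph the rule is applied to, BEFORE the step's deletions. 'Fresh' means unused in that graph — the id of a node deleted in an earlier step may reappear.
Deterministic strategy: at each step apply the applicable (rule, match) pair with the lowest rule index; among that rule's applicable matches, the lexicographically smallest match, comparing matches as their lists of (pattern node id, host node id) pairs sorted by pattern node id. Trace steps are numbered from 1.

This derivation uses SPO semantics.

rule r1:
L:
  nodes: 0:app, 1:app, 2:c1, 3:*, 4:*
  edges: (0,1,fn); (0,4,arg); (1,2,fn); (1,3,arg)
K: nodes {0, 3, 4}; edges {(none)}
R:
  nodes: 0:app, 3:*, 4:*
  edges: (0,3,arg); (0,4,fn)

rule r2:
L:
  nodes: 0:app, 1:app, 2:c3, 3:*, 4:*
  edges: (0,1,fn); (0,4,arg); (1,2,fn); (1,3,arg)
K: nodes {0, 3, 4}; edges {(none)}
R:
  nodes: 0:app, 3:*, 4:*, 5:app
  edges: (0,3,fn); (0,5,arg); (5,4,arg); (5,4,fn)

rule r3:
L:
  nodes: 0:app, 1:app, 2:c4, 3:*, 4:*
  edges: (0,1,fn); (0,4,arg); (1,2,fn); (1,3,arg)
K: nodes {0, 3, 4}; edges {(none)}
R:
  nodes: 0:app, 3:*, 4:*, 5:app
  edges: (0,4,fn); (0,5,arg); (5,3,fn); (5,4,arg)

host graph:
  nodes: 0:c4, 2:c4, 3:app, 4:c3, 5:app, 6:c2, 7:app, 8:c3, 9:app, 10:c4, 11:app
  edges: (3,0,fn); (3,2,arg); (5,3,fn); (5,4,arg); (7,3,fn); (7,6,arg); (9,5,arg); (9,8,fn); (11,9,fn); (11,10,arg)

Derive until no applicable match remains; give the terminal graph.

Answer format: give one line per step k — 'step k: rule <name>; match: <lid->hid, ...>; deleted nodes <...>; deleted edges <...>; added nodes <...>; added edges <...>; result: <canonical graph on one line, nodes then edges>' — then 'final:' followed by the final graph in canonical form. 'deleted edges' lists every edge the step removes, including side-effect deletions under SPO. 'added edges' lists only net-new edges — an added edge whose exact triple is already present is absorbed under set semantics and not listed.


step 1: rule r2; match: 0->11, 1->9, 2->8, 3->5, 4->10; deleted nodes 8, 9; deleted edges (9,5,arg); (9,8,fn); (11,9,fn); (11,10,arg); added nodes 12; added edges (11,5,fn); (11,12,arg); (12,10,arg); (12,10,fn); result: nodes: 0:c4, 2:c4, 3:app, 4:c3, 5:app, 6:c2, 7:app, 10:c4, 11:app, 12:app edges: (3,0,fn); (3,2,arg); (5,3,fn); (5,4,arg); (7,3,fn); (7,6,arg); (11,5,fn); (11,12,arg); (12,10,arg); (12,10,fn)
step 2: rule r3; match: 0->5, 1->3, 2->0, 3->2, 4->4; deleted nodes 0, 3; deleted edges (3,0,fn); (3,2,arg); (5,3,fn); (5,4,arg); (7,3,fn); added nodes 13; added edges (5,4,fn); (5,13,arg); (13,2,fn); (13,4,arg); result: nodes: 2:c4, 4:c3, 5:app, 6:c2, 7:app, 10:c4, 11:app, 12:app, 13:app edges: (5,4,fn); (5,13,arg); (7,6,arg); (11,5,fn); (11,12,arg); (12,10,arg); (12,10,fn); (13,2,fn); (13,4,arg)
step 3: rule r2; match: 0->11, 1->5, 2->4, 3->13, 4->12; deleted nodes 4, 5; deleted edges (5,4,fn); (5,13,arg); (11,5,fn); (11,12,arg); (13,4,arg); added nodes 14; added edges (11,13,fn); (11,14,arg); (14,12,arg); (14,12,fn); result: nodes: 2:c4, 6:c2, 7:app, 10:c4, 11:app, 12:app, 13:app, 14:app edges: (7,6,arg); (11,13,fn); (11,14,arg); (12,10,arg); (12,10,fn); (13,2,fn); (14,12,arg); (14,12,fn)
final:
nodes: 2:c4, 6:c2, 7:app, 10:c4, 11:app, 12:app, 13:app, 14:app
edges: (7,6,arg); (11,13,fn); (11,14,arg); (12,10,arg); (12,10,fn); (13,2,fn); (14,12,arg); (14,12,fn)


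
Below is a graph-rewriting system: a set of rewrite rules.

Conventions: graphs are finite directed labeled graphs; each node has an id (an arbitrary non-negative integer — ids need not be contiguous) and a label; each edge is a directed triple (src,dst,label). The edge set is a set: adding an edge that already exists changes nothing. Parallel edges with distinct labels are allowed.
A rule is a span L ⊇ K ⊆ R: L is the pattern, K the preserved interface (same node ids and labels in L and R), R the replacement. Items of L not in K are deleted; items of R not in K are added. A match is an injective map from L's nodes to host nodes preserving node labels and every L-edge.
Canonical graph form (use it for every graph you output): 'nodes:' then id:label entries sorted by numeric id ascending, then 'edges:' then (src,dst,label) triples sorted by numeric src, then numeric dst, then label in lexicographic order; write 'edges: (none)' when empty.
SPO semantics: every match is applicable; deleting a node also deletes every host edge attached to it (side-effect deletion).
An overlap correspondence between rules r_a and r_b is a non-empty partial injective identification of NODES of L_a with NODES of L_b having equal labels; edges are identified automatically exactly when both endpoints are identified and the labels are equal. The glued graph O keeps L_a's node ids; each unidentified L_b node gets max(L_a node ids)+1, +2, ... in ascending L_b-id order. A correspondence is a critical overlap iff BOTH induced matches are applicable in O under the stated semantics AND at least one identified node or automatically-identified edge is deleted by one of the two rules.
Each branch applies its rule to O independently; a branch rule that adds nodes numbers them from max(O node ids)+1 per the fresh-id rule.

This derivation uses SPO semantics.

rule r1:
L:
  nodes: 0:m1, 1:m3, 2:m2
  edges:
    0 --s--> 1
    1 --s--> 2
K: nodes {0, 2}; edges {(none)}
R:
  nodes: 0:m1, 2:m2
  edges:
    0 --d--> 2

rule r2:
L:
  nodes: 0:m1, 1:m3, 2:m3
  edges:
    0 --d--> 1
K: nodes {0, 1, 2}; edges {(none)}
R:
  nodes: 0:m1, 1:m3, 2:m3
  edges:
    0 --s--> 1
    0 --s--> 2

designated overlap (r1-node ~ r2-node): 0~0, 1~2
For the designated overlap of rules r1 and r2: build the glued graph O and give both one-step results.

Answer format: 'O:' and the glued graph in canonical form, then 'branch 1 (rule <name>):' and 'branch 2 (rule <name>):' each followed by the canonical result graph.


O:
nodes: 0:m1, 1:m3, 2:m2, 3:m3
edges: (0,1,s); (0,3,d); (1,2,s)
branch 1 (rule r1):
nodes: 0:m1, 2:m2, 3:m3
edges: (0,2,d); (0,3,d)
branch 2 (rule r2):
nodes: 0:m1, 1:m3, 2:m2, 3:m3
edges: (0,1,s); (0,3,s); (1,2,s)


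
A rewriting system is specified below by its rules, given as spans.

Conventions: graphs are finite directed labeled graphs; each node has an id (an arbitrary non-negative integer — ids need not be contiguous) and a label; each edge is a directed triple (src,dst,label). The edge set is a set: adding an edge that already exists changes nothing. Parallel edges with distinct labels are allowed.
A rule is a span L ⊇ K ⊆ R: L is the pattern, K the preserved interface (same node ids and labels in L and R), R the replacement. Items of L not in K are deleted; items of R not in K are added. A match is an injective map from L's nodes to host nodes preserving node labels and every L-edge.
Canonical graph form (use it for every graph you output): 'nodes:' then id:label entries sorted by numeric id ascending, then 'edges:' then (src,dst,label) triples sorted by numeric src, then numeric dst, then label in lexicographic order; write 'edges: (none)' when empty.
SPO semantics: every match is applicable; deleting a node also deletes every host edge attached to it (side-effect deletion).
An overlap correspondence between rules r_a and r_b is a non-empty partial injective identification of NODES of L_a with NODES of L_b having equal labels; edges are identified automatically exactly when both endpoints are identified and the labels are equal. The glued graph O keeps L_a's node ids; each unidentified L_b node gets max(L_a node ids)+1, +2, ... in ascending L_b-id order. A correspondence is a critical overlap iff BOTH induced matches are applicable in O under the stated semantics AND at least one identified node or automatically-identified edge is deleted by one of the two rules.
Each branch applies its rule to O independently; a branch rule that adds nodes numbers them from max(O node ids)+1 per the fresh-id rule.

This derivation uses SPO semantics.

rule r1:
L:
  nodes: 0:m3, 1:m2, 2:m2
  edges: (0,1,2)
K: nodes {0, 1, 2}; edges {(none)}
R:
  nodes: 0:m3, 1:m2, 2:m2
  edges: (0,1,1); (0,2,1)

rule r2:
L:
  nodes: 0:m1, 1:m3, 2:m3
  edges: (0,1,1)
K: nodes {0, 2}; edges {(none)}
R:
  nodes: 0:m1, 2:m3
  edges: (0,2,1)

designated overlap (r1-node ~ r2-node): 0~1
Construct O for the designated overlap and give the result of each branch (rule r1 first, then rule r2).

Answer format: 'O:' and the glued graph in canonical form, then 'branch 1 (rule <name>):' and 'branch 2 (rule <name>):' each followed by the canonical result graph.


O:
nodes: 0:m3, 1:m2, 2:m2, 3:m1, 4:m3
edges: (0,1,2); (3,0,1)
branch 1 (rule r1):
nodes: 0:m3, 1:m2, 2:m2, 3:m1, 4:m3
edges: (0,1,1); (0,2,1); (3,0,1)
branch 2 (rule r2):
nodes: 1:m2, 2:m2, 3:m1, 4:m3
edges: (3,4,1)


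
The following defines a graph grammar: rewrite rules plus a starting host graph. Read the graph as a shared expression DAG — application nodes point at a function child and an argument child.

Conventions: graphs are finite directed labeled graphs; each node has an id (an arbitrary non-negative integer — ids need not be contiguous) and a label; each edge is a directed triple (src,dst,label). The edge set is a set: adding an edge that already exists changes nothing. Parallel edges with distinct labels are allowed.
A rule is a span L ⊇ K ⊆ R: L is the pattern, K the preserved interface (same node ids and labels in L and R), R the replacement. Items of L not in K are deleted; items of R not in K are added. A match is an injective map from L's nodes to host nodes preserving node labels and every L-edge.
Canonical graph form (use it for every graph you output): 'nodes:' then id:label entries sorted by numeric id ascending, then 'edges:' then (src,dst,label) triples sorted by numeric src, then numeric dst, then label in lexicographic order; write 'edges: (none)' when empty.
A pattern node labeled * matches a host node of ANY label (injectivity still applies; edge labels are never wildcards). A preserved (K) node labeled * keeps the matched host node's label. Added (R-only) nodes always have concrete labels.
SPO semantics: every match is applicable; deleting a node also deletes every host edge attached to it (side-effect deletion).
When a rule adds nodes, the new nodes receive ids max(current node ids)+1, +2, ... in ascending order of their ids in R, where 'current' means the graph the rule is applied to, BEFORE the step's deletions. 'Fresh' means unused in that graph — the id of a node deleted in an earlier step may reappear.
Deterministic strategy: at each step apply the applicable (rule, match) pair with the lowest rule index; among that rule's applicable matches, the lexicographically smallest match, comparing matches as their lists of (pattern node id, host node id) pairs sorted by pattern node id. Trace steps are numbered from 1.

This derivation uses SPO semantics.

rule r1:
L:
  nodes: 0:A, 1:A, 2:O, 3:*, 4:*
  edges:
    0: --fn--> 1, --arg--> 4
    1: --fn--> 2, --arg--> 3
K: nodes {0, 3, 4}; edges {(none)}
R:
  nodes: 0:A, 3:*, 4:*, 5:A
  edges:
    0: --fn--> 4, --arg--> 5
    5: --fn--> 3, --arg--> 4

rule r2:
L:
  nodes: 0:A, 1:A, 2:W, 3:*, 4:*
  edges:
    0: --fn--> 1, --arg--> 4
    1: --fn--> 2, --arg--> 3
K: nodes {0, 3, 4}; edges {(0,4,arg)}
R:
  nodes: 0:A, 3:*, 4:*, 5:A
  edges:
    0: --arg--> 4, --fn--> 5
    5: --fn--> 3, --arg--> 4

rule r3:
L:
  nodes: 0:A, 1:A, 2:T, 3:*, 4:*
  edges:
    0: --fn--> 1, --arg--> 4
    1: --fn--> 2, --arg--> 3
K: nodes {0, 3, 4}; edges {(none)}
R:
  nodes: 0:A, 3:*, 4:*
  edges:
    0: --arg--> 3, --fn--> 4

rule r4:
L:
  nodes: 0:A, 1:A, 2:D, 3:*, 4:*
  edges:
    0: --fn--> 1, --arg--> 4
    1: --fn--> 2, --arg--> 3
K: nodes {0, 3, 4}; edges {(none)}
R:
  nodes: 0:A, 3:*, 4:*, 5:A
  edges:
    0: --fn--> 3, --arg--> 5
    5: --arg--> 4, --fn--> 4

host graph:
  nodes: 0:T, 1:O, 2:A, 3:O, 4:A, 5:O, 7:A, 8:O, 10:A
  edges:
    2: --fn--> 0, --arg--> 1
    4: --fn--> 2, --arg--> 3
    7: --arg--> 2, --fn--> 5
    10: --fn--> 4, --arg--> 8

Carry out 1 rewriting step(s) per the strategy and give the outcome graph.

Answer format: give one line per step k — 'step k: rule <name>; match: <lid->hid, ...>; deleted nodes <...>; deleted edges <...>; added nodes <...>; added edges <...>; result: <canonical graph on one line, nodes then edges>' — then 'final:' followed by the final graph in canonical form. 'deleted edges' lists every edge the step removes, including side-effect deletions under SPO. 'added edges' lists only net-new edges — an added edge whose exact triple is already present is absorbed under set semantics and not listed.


step 1: rule r3; match: 0->4, 1->2, 2->0, 3->1, 4->3; deleted nodes 0, 2; deleted edges (2,0,fn); (2,1,arg); (4,2,fn); (4,3,arg); (7,2,arg); added nodes (none); added edges (4,1,arg); (4,3,fn); result: nodes: 1:O, 3:O, 4:A, 5:O, 7:A, 8:O, 10:A edges: (4,1,arg); (4,3,fn); (7,5,fn); (10,4,fn); (10,8,arg)
final:
nodes: 1:O, 3:O, 4:A, 5:O, 7:A, 8:O, 10:A
edges: (4,1,arg); (4,3,fn); (7,5,fn); (10,4,fn); (10,8,arg)
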